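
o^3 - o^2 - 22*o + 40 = (o - 4)*(o - 2)*(o + 5)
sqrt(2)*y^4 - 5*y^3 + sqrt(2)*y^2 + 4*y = y*(y - 2*sqrt(2))*(y - sqrt(2))*(sqrt(2)*y + 1)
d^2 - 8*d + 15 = (d - 5)*(d - 3)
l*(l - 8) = l^2 - 8*l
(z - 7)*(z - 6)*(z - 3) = z^3 - 16*z^2 + 81*z - 126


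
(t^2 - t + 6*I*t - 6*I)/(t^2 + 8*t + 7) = (t^2 - t + 6*I*t - 6*I)/(t^2 + 8*t + 7)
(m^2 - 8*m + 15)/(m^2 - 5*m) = (m - 3)/m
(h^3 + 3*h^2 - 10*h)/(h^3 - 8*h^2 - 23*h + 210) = h*(h - 2)/(h^2 - 13*h + 42)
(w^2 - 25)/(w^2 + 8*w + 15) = (w - 5)/(w + 3)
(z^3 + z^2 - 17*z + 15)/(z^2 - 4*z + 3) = z + 5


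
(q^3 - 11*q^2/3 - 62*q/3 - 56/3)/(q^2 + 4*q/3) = q - 5 - 14/q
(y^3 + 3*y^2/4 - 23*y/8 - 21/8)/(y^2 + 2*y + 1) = (y^2 - y/4 - 21/8)/(y + 1)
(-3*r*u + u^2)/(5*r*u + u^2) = (-3*r + u)/(5*r + u)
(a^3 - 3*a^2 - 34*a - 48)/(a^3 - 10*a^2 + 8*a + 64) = (a + 3)/(a - 4)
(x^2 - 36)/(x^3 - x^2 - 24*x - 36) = (x + 6)/(x^2 + 5*x + 6)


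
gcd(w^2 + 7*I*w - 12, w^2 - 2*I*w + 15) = w + 3*I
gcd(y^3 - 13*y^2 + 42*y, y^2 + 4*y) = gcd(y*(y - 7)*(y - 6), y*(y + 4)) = y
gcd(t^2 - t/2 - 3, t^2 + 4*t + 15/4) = t + 3/2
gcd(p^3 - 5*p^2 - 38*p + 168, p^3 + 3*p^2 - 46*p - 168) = p^2 - p - 42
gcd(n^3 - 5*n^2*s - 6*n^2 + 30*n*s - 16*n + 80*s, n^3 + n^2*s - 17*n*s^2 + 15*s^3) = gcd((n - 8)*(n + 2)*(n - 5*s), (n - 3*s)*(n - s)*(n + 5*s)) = 1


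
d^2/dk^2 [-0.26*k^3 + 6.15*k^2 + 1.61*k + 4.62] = 12.3 - 1.56*k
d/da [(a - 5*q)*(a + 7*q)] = 2*a + 2*q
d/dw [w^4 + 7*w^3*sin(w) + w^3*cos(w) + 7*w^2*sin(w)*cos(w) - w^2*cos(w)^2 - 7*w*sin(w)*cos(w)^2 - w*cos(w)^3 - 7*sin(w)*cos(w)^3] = -w^3*sin(w) + 7*w^3*cos(w) + 4*w^3 + 21*w^2*sin(w) + w^2*sin(2*w) + 3*w^2*cos(w) + 7*w^2*cos(2*w) + 3*w*sin(w)/4 + 7*w*sin(2*w) + 3*w*sin(3*w)/4 - 7*w*cos(w)/4 - w*cos(2*w) - 21*w*cos(3*w)/4 - w - 7*sin(w)/4 - 7*sin(3*w)/4 - 3*cos(w)/4 - 7*cos(2*w)^2 - 7*cos(2*w)/2 - cos(3*w)/4 + 7/2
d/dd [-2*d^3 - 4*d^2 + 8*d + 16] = -6*d^2 - 8*d + 8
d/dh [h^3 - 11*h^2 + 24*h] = 3*h^2 - 22*h + 24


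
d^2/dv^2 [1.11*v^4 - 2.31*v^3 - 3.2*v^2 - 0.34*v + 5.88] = 13.32*v^2 - 13.86*v - 6.4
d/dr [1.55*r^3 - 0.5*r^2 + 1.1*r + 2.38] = 4.65*r^2 - 1.0*r + 1.1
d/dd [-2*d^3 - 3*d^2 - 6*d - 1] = -6*d^2 - 6*d - 6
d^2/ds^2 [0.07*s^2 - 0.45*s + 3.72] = 0.140000000000000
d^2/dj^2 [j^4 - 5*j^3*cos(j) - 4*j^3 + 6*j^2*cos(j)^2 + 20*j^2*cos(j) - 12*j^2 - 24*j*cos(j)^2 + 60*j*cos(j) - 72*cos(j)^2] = 5*j^3*cos(j) + 30*j^2*sin(j) - 20*j^2*cos(j) - 12*j^2*cos(2*j) + 12*j^2 - 80*j*sin(j) - 24*j*sin(2*j) - 90*j*cos(j) + 48*j*cos(2*j) - 24*j - 120*sin(j) + 48*sin(2*j) + 40*cos(j) + 150*cos(2*j) - 18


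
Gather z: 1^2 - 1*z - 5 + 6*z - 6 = 5*z - 10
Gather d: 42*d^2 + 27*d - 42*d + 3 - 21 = 42*d^2 - 15*d - 18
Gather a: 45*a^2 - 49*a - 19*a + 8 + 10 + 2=45*a^2 - 68*a + 20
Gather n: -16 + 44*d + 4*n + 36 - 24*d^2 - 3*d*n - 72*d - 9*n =-24*d^2 - 28*d + n*(-3*d - 5) + 20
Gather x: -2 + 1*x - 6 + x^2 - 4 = x^2 + x - 12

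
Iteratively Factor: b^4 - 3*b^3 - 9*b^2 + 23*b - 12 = (b - 4)*(b^3 + b^2 - 5*b + 3) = (b - 4)*(b - 1)*(b^2 + 2*b - 3) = (b - 4)*(b - 1)^2*(b + 3)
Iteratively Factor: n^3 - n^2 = (n)*(n^2 - n) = n*(n - 1)*(n)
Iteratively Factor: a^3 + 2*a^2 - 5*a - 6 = (a + 1)*(a^2 + a - 6) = (a - 2)*(a + 1)*(a + 3)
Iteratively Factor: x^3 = (x)*(x^2) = x^2*(x)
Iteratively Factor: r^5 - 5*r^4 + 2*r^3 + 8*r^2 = (r + 1)*(r^4 - 6*r^3 + 8*r^2) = r*(r + 1)*(r^3 - 6*r^2 + 8*r) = r*(r - 2)*(r + 1)*(r^2 - 4*r) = r^2*(r - 2)*(r + 1)*(r - 4)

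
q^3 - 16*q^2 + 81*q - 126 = (q - 7)*(q - 6)*(q - 3)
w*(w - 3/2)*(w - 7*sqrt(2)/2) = w^3 - 7*sqrt(2)*w^2/2 - 3*w^2/2 + 21*sqrt(2)*w/4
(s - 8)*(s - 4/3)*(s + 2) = s^3 - 22*s^2/3 - 8*s + 64/3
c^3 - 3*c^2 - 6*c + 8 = (c - 4)*(c - 1)*(c + 2)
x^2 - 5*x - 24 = (x - 8)*(x + 3)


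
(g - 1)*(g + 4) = g^2 + 3*g - 4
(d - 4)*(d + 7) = d^2 + 3*d - 28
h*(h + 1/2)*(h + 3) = h^3 + 7*h^2/2 + 3*h/2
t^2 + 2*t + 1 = (t + 1)^2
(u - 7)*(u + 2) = u^2 - 5*u - 14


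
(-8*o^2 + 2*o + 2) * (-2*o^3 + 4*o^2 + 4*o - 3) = 16*o^5 - 36*o^4 - 28*o^3 + 40*o^2 + 2*o - 6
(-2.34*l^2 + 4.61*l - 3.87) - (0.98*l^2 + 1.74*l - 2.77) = -3.32*l^2 + 2.87*l - 1.1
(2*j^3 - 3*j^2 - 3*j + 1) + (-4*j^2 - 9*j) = 2*j^3 - 7*j^2 - 12*j + 1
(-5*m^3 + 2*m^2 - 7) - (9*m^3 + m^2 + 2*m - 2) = -14*m^3 + m^2 - 2*m - 5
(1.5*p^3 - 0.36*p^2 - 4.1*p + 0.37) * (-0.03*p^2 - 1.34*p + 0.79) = -0.045*p^5 - 1.9992*p^4 + 1.7904*p^3 + 5.1985*p^2 - 3.7348*p + 0.2923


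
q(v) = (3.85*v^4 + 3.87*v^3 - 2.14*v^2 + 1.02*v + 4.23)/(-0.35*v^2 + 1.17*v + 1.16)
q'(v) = (0.7*v - 1.17)*(3.85*v^4 + 3.87*v^3 - 2.14*v^2 + 1.02*v + 4.23)/(-0.35*v^2 + 1.17*v + 1.16)^2 + (15.4*v^3 + 11.61*v^2 - 4.28*v + 1.02)/(-0.35*v^2 + 1.17*v + 1.16) = (-2.695*v^5 + 12.159*v^4 + 26.9198*v^3 + 11.3208*v^2 - 2.0038*v - 3.7659)/(0.1225*v^4 - 0.819*v^3 + 0.5569*v^2 + 2.7144*v + 1.3456)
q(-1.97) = -8.91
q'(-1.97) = 16.18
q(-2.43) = -18.09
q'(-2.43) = 23.75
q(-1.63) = -4.35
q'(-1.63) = 10.61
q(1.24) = 9.02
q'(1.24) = 19.40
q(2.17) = 59.14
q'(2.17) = 109.42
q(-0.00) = 3.65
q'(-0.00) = -2.80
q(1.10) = 6.70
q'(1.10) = 13.93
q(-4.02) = -78.22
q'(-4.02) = 52.50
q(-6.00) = -220.73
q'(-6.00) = 91.90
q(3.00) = 266.03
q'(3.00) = 497.29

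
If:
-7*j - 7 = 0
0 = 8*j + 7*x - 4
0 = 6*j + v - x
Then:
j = -1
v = 54/7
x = 12/7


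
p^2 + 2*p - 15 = (p - 3)*(p + 5)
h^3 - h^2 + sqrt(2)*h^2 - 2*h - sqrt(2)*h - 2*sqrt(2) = (h - 2)*(h + 1)*(h + sqrt(2))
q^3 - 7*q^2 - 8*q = q*(q - 8)*(q + 1)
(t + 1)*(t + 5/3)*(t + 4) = t^3 + 20*t^2/3 + 37*t/3 + 20/3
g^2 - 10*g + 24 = (g - 6)*(g - 4)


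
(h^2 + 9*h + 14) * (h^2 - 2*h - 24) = h^4 + 7*h^3 - 28*h^2 - 244*h - 336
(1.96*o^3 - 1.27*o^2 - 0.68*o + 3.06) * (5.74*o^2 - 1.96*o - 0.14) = 11.2504*o^5 - 11.1314*o^4 - 1.6884*o^3 + 19.075*o^2 - 5.9024*o - 0.4284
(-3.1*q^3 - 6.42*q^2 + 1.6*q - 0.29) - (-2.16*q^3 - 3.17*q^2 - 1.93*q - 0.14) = -0.94*q^3 - 3.25*q^2 + 3.53*q - 0.15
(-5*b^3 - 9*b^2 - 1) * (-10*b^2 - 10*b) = 50*b^5 + 140*b^4 + 90*b^3 + 10*b^2 + 10*b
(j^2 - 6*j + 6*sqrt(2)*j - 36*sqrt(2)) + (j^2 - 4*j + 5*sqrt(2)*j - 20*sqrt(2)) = 2*j^2 - 10*j + 11*sqrt(2)*j - 56*sqrt(2)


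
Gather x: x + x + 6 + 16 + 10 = 2*x + 32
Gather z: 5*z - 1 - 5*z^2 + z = -5*z^2 + 6*z - 1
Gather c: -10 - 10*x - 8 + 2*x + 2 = -8*x - 16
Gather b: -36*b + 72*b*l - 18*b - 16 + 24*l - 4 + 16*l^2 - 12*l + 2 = b*(72*l - 54) + 16*l^2 + 12*l - 18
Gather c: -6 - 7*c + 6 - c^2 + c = -c^2 - 6*c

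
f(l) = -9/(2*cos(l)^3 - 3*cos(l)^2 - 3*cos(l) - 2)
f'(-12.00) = 0.61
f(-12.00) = 1.65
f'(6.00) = -0.24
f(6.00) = 1.53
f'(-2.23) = 6.82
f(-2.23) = 5.15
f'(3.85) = 5.42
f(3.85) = 3.87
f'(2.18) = -6.58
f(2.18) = 5.49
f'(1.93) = 0.64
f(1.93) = 6.41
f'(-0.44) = -0.42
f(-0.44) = 1.58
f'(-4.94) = 4.51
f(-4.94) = 3.21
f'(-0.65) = -0.78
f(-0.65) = 1.70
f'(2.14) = -6.10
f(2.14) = 5.74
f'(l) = -9*(6*sin(l)*cos(l)^2 - 6*sin(l)*cos(l) - 3*sin(l))/(2*cos(l)^3 - 3*cos(l)^2 - 3*cos(l) - 2)^2 = 108*(2*cos(l) - cos(2*l))*sin(l)/(3*cos(l) + 3*cos(2*l) - cos(3*l) + 7)^2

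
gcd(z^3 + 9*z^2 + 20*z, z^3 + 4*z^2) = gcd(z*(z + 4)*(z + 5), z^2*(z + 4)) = z^2 + 4*z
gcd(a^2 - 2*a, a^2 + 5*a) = a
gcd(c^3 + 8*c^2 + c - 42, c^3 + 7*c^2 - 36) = c^2 + c - 6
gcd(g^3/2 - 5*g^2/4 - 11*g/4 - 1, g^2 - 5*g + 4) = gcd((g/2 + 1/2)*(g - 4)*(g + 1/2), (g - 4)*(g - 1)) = g - 4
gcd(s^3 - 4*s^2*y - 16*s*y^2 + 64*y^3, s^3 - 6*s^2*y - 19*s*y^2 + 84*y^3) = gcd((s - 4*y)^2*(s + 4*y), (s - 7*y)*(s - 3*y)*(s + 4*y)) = s + 4*y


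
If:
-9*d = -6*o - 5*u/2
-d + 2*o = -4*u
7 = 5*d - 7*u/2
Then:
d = 133/137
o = 469/274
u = -84/137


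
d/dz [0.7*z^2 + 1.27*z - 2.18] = 1.4*z + 1.27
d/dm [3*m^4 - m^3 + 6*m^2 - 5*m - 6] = 12*m^3 - 3*m^2 + 12*m - 5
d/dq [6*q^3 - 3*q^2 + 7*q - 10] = 18*q^2 - 6*q + 7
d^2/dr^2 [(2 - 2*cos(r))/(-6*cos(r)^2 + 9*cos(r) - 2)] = 2*(81*(1 - cos(2*r))^2*cos(r) - 45*(1 - cos(2*r))^2/2 - 541*cos(r)/2 + 21*cos(2*r)/2 + 153*cos(3*r)/2 - 18*cos(5*r) + 405/2)/(9*cos(r) - 3*cos(2*r) - 5)^3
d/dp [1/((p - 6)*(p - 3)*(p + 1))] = (-(p - 6)*(p - 3) - (p - 6)*(p + 1) - (p - 3)*(p + 1))/((p - 6)^2*(p - 3)^2*(p + 1)^2)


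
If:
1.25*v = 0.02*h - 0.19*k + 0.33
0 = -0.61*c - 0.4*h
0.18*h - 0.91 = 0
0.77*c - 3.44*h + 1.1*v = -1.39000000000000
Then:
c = -3.32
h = 5.06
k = -108.70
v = 16.87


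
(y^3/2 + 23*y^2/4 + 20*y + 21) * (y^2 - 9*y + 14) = y^5/2 + 5*y^4/4 - 99*y^3/4 - 157*y^2/2 + 91*y + 294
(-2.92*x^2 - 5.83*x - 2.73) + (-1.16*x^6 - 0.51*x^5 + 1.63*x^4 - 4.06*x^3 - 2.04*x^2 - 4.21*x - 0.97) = -1.16*x^6 - 0.51*x^5 + 1.63*x^4 - 4.06*x^3 - 4.96*x^2 - 10.04*x - 3.7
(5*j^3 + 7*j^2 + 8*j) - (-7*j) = 5*j^3 + 7*j^2 + 15*j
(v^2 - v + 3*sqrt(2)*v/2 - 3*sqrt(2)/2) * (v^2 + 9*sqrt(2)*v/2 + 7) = v^4 - v^3 + 6*sqrt(2)*v^3 - 6*sqrt(2)*v^2 + 41*v^2/2 - 41*v/2 + 21*sqrt(2)*v/2 - 21*sqrt(2)/2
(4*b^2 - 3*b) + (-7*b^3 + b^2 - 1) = -7*b^3 + 5*b^2 - 3*b - 1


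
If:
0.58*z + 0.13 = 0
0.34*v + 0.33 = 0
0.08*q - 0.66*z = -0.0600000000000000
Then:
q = -2.60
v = -0.97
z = -0.22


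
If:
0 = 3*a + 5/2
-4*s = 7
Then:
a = -5/6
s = -7/4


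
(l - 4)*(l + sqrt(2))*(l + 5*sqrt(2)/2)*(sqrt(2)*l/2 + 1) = sqrt(2)*l^4/2 - 2*sqrt(2)*l^3 + 9*l^3/2 - 18*l^2 + 6*sqrt(2)*l^2 - 24*sqrt(2)*l + 5*l - 20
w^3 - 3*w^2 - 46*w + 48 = (w - 8)*(w - 1)*(w + 6)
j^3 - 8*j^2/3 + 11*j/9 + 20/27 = (j - 5/3)*(j - 4/3)*(j + 1/3)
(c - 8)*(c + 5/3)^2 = c^3 - 14*c^2/3 - 215*c/9 - 200/9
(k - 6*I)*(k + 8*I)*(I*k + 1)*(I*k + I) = -k^4 - k^3 - I*k^3 - 50*k^2 - I*k^2 - 50*k + 48*I*k + 48*I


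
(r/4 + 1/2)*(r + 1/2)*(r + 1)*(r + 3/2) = r^4/4 + 5*r^3/4 + 35*r^2/16 + 25*r/16 + 3/8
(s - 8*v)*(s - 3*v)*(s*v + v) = s^3*v - 11*s^2*v^2 + s^2*v + 24*s*v^3 - 11*s*v^2 + 24*v^3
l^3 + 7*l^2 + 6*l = l*(l + 1)*(l + 6)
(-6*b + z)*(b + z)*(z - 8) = -6*b^2*z + 48*b^2 - 5*b*z^2 + 40*b*z + z^3 - 8*z^2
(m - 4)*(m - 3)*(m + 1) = m^3 - 6*m^2 + 5*m + 12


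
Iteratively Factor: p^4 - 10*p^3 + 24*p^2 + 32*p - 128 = (p + 2)*(p^3 - 12*p^2 + 48*p - 64) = (p - 4)*(p + 2)*(p^2 - 8*p + 16) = (p - 4)^2*(p + 2)*(p - 4)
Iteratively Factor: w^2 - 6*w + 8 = (w - 2)*(w - 4)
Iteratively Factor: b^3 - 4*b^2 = (b - 4)*(b^2) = b*(b - 4)*(b)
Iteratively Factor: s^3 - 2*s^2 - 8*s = (s)*(s^2 - 2*s - 8) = s*(s - 4)*(s + 2)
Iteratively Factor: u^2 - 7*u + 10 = (u - 5)*(u - 2)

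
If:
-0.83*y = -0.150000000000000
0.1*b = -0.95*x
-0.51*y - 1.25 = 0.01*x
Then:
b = 1275.06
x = -134.22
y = 0.18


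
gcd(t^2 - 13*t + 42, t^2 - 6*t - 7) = t - 7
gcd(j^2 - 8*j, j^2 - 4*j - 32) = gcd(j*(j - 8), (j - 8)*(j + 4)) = j - 8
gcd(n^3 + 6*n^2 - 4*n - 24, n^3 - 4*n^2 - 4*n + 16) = n^2 - 4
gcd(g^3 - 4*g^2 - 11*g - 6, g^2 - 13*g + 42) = g - 6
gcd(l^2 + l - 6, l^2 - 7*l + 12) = 1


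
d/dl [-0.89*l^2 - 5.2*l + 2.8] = -1.78*l - 5.2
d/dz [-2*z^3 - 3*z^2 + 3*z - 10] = -6*z^2 - 6*z + 3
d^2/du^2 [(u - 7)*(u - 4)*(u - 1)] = 6*u - 24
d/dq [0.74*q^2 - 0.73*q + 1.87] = 1.48*q - 0.73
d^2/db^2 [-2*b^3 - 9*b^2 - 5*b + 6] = -12*b - 18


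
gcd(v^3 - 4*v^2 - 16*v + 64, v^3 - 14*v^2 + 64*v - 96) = v^2 - 8*v + 16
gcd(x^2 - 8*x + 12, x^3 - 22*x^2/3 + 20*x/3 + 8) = x^2 - 8*x + 12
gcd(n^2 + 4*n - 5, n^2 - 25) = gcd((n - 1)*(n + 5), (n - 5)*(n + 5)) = n + 5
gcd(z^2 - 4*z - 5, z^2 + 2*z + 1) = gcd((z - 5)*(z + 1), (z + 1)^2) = z + 1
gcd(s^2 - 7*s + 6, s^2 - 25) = 1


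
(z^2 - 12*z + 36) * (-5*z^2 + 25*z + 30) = -5*z^4 + 85*z^3 - 450*z^2 + 540*z + 1080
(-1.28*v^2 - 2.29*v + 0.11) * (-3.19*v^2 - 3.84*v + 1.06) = 4.0832*v^4 + 12.2203*v^3 + 7.0859*v^2 - 2.8498*v + 0.1166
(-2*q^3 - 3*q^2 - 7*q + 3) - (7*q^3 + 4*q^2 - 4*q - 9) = -9*q^3 - 7*q^2 - 3*q + 12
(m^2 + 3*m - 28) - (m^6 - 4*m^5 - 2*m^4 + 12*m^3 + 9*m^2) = -m^6 + 4*m^5 + 2*m^4 - 12*m^3 - 8*m^2 + 3*m - 28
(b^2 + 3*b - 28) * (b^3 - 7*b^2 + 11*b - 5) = b^5 - 4*b^4 - 38*b^3 + 224*b^2 - 323*b + 140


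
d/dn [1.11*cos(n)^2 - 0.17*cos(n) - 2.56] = (0.17 - 2.22*cos(n))*sin(n)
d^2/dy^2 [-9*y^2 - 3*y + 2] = -18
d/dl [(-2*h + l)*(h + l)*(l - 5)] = -2*h^2 - 2*h*l + 5*h + 3*l^2 - 10*l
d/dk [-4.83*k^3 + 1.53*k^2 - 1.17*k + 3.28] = -14.49*k^2 + 3.06*k - 1.17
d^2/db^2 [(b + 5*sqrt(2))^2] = 2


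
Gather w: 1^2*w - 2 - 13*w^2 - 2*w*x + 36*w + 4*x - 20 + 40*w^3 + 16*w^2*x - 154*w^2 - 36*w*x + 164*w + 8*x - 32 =40*w^3 + w^2*(16*x - 167) + w*(201 - 38*x) + 12*x - 54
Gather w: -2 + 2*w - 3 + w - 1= 3*w - 6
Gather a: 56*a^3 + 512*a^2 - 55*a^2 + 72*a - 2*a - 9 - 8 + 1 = 56*a^3 + 457*a^2 + 70*a - 16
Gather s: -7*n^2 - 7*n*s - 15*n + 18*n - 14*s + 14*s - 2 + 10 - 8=-7*n^2 - 7*n*s + 3*n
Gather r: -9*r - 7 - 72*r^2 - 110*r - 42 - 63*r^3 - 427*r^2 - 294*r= -63*r^3 - 499*r^2 - 413*r - 49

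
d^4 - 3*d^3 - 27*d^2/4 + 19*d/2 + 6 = (d - 4)*(d - 3/2)*(d + 1/2)*(d + 2)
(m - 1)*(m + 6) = m^2 + 5*m - 6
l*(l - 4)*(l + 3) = l^3 - l^2 - 12*l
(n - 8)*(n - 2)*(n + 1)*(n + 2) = n^4 - 7*n^3 - 12*n^2 + 28*n + 32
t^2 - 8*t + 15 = (t - 5)*(t - 3)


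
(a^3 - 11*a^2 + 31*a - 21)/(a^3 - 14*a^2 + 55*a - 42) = (a - 3)/(a - 6)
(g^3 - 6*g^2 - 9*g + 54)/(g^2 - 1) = (g^3 - 6*g^2 - 9*g + 54)/(g^2 - 1)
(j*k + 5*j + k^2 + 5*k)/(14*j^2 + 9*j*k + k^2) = (j*k + 5*j + k^2 + 5*k)/(14*j^2 + 9*j*k + k^2)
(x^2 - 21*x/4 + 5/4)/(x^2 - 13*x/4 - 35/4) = (4*x - 1)/(4*x + 7)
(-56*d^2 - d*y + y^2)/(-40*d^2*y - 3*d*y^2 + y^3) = (7*d + y)/(y*(5*d + y))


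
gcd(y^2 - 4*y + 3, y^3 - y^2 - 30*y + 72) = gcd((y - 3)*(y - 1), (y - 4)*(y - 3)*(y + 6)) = y - 3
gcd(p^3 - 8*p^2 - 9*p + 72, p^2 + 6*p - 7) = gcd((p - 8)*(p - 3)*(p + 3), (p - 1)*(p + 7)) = 1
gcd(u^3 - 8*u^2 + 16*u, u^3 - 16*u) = u^2 - 4*u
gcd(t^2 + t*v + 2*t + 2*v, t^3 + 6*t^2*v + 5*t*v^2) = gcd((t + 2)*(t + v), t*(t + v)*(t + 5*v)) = t + v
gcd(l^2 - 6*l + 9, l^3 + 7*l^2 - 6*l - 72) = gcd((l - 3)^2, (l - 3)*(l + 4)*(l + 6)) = l - 3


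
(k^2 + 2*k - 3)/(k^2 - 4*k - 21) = (k - 1)/(k - 7)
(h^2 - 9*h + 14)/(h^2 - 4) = (h - 7)/(h + 2)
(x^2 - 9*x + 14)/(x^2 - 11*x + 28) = (x - 2)/(x - 4)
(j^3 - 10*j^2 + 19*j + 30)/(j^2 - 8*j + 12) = (j^2 - 4*j - 5)/(j - 2)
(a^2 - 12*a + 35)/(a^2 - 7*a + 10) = (a - 7)/(a - 2)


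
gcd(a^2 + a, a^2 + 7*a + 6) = a + 1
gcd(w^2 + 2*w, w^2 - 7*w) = w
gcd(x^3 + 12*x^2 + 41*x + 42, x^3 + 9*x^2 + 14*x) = x^2 + 9*x + 14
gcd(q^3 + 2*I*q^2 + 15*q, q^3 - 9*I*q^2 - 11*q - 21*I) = q - 3*I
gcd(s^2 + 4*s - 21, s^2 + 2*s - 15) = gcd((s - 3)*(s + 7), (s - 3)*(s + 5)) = s - 3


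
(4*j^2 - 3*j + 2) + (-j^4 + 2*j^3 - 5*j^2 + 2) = -j^4 + 2*j^3 - j^2 - 3*j + 4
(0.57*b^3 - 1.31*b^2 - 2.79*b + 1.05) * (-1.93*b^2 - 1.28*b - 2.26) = -1.1001*b^5 + 1.7987*b^4 + 5.7733*b^3 + 4.5053*b^2 + 4.9614*b - 2.373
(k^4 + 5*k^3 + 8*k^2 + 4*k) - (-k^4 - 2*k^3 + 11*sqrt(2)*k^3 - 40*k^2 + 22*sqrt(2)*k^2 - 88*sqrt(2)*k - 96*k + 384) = 2*k^4 - 11*sqrt(2)*k^3 + 7*k^3 - 22*sqrt(2)*k^2 + 48*k^2 + 100*k + 88*sqrt(2)*k - 384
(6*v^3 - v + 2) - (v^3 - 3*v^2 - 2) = 5*v^3 + 3*v^2 - v + 4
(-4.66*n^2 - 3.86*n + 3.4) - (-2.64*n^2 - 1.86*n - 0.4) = -2.02*n^2 - 2.0*n + 3.8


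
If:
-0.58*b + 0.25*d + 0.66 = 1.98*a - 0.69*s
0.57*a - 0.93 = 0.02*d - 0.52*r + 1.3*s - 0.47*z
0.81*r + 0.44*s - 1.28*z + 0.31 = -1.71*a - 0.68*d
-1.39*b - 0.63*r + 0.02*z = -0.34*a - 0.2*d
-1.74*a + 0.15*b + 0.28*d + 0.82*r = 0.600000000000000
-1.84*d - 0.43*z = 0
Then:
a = -2.69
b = 2.27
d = 2.03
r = -6.08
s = -7.50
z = -8.70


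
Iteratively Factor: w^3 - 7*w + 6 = (w - 2)*(w^2 + 2*w - 3) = (w - 2)*(w - 1)*(w + 3)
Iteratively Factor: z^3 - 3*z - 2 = (z - 2)*(z^2 + 2*z + 1) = (z - 2)*(z + 1)*(z + 1)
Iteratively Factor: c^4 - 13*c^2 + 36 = (c - 2)*(c^3 + 2*c^2 - 9*c - 18) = (c - 3)*(c - 2)*(c^2 + 5*c + 6) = (c - 3)*(c - 2)*(c + 3)*(c + 2)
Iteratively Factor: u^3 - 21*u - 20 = (u + 1)*(u^2 - u - 20) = (u - 5)*(u + 1)*(u + 4)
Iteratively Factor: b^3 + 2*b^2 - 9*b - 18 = (b + 2)*(b^2 - 9) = (b - 3)*(b + 2)*(b + 3)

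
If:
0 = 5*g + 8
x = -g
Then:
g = -8/5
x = 8/5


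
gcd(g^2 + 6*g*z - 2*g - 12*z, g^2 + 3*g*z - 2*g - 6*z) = g - 2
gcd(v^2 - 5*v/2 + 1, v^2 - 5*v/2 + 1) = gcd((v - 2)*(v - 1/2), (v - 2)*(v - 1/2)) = v^2 - 5*v/2 + 1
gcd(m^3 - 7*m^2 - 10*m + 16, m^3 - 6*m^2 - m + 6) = m - 1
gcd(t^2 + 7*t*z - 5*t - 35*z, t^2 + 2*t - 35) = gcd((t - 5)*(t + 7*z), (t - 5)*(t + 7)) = t - 5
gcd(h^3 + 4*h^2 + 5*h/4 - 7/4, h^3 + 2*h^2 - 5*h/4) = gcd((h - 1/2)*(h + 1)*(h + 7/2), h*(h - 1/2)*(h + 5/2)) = h - 1/2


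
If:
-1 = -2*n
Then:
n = 1/2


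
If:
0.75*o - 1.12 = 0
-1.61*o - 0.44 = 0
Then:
No Solution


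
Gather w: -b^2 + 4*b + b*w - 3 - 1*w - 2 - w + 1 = -b^2 + 4*b + w*(b - 2) - 4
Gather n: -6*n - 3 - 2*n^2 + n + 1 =-2*n^2 - 5*n - 2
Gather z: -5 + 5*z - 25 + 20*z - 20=25*z - 50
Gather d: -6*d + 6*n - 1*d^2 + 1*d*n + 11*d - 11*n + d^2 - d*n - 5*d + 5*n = 0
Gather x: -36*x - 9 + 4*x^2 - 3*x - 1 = 4*x^2 - 39*x - 10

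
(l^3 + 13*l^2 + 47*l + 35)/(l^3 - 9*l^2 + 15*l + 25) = (l^2 + 12*l + 35)/(l^2 - 10*l + 25)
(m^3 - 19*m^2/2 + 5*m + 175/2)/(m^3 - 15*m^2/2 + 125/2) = (m - 7)/(m - 5)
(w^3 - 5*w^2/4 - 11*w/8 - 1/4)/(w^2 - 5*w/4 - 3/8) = (2*w^2 - 3*w - 2)/(2*w - 3)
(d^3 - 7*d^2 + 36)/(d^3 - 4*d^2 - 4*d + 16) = (d^2 - 9*d + 18)/(d^2 - 6*d + 8)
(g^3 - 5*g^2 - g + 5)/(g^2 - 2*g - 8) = (-g^3 + 5*g^2 + g - 5)/(-g^2 + 2*g + 8)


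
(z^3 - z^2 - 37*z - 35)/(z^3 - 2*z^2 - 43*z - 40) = (z - 7)/(z - 8)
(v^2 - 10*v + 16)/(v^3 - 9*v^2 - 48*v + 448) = (v - 2)/(v^2 - v - 56)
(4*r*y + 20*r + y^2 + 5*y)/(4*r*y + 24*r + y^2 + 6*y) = (y + 5)/(y + 6)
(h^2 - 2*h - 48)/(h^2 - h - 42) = (h - 8)/(h - 7)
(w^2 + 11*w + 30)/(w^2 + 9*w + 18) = (w + 5)/(w + 3)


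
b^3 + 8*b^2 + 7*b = b*(b + 1)*(b + 7)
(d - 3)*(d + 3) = d^2 - 9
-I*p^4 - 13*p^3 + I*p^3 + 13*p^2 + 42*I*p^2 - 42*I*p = p*(p - 7*I)*(p - 6*I)*(-I*p + I)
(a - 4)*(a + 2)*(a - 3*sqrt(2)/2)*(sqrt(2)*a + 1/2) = sqrt(2)*a^4 - 2*sqrt(2)*a^3 - 5*a^3/2 - 35*sqrt(2)*a^2/4 + 5*a^2 + 3*sqrt(2)*a/2 + 20*a + 6*sqrt(2)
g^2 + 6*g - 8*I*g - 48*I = (g + 6)*(g - 8*I)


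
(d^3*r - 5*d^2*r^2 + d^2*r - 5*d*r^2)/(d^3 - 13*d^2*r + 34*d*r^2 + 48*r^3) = d*r*(d^2 - 5*d*r + d - 5*r)/(d^3 - 13*d^2*r + 34*d*r^2 + 48*r^3)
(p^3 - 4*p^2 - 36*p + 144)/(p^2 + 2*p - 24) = p - 6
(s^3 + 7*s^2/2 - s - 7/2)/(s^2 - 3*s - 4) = (2*s^2 + 5*s - 7)/(2*(s - 4))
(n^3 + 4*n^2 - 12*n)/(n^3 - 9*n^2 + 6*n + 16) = n*(n + 6)/(n^2 - 7*n - 8)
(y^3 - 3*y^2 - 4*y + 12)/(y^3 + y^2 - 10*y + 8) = (y^2 - y - 6)/(y^2 + 3*y - 4)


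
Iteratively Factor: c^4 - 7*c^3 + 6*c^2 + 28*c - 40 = (c - 2)*(c^3 - 5*c^2 - 4*c + 20) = (c - 2)^2*(c^2 - 3*c - 10) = (c - 5)*(c - 2)^2*(c + 2)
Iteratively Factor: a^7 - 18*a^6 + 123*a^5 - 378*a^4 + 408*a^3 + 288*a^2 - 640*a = (a - 4)*(a^6 - 14*a^5 + 67*a^4 - 110*a^3 - 32*a^2 + 160*a) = (a - 4)^2*(a^5 - 10*a^4 + 27*a^3 - 2*a^2 - 40*a) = (a - 4)^2*(a - 2)*(a^4 - 8*a^3 + 11*a^2 + 20*a) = a*(a - 4)^2*(a - 2)*(a^3 - 8*a^2 + 11*a + 20) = a*(a - 4)^2*(a - 2)*(a + 1)*(a^2 - 9*a + 20) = a*(a - 4)^3*(a - 2)*(a + 1)*(a - 5)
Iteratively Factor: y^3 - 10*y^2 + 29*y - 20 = (y - 5)*(y^2 - 5*y + 4) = (y - 5)*(y - 4)*(y - 1)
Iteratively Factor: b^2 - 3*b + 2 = (b - 2)*(b - 1)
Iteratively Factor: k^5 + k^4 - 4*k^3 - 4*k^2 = (k + 1)*(k^4 - 4*k^2) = (k - 2)*(k + 1)*(k^3 + 2*k^2) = (k - 2)*(k + 1)*(k + 2)*(k^2) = k*(k - 2)*(k + 1)*(k + 2)*(k)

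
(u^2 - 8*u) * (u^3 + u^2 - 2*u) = u^5 - 7*u^4 - 10*u^3 + 16*u^2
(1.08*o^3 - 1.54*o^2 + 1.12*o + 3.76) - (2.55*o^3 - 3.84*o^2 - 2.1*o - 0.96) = -1.47*o^3 + 2.3*o^2 + 3.22*o + 4.72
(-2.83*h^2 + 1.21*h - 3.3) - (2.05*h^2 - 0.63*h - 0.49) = -4.88*h^2 + 1.84*h - 2.81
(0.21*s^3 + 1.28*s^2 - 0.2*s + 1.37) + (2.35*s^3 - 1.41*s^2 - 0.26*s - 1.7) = 2.56*s^3 - 0.13*s^2 - 0.46*s - 0.33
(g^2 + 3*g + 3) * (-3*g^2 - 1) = -3*g^4 - 9*g^3 - 10*g^2 - 3*g - 3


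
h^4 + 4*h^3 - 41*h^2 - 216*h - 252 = (h - 7)*(h + 2)*(h + 3)*(h + 6)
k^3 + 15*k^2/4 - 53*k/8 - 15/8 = (k - 3/2)*(k + 1/4)*(k + 5)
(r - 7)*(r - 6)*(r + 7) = r^3 - 6*r^2 - 49*r + 294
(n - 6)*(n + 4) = n^2 - 2*n - 24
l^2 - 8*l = l*(l - 8)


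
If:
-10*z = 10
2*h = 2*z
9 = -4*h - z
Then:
No Solution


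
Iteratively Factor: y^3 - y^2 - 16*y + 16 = (y - 4)*(y^2 + 3*y - 4) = (y - 4)*(y - 1)*(y + 4)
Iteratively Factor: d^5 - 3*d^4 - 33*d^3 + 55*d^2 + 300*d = (d + 3)*(d^4 - 6*d^3 - 15*d^2 + 100*d) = (d - 5)*(d + 3)*(d^3 - d^2 - 20*d) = (d - 5)^2*(d + 3)*(d^2 + 4*d) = d*(d - 5)^2*(d + 3)*(d + 4)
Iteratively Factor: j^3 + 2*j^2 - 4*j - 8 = (j - 2)*(j^2 + 4*j + 4) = (j - 2)*(j + 2)*(j + 2)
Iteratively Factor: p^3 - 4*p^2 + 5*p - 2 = (p - 1)*(p^2 - 3*p + 2) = (p - 1)^2*(p - 2)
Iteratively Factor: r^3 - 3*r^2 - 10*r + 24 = (r - 2)*(r^2 - r - 12) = (r - 2)*(r + 3)*(r - 4)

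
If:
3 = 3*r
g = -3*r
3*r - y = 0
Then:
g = -3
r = 1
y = 3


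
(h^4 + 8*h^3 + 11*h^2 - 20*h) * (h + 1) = h^5 + 9*h^4 + 19*h^3 - 9*h^2 - 20*h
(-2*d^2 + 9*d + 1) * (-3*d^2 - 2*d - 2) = 6*d^4 - 23*d^3 - 17*d^2 - 20*d - 2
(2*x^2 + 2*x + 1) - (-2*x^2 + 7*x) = 4*x^2 - 5*x + 1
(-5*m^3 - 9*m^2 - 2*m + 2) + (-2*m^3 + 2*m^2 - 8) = -7*m^3 - 7*m^2 - 2*m - 6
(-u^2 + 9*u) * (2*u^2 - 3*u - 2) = -2*u^4 + 21*u^3 - 25*u^2 - 18*u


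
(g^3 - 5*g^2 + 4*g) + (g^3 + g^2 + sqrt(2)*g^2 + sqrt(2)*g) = 2*g^3 - 4*g^2 + sqrt(2)*g^2 + sqrt(2)*g + 4*g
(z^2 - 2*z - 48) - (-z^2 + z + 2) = 2*z^2 - 3*z - 50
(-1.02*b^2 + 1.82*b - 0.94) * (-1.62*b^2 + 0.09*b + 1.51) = 1.6524*b^4 - 3.0402*b^3 + 0.1464*b^2 + 2.6636*b - 1.4194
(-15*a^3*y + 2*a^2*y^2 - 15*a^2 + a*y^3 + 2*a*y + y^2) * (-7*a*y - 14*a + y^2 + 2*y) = 105*a^4*y^2 + 210*a^4*y - 29*a^3*y^3 - 58*a^3*y^2 + 105*a^3*y + 210*a^3 - 5*a^2*y^4 - 10*a^2*y^3 - 29*a^2*y^2 - 58*a^2*y + a*y^5 + 2*a*y^4 - 5*a*y^3 - 10*a*y^2 + y^4 + 2*y^3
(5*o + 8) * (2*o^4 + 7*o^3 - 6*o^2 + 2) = 10*o^5 + 51*o^4 + 26*o^3 - 48*o^2 + 10*o + 16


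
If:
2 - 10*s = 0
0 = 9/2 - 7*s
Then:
No Solution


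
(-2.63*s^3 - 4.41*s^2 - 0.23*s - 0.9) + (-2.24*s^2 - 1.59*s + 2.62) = -2.63*s^3 - 6.65*s^2 - 1.82*s + 1.72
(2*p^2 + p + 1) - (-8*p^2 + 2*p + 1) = 10*p^2 - p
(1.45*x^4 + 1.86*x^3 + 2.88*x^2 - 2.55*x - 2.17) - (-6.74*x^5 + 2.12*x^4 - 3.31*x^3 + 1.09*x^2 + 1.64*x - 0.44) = 6.74*x^5 - 0.67*x^4 + 5.17*x^3 + 1.79*x^2 - 4.19*x - 1.73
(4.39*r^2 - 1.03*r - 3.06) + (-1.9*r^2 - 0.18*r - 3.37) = 2.49*r^2 - 1.21*r - 6.43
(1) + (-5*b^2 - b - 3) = -5*b^2 - b - 2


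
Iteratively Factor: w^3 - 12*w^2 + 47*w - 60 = (w - 5)*(w^2 - 7*w + 12) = (w - 5)*(w - 3)*(w - 4)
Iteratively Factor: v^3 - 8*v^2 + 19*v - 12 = (v - 1)*(v^2 - 7*v + 12) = (v - 4)*(v - 1)*(v - 3)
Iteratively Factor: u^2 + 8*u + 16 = (u + 4)*(u + 4)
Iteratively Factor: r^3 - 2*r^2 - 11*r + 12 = (r + 3)*(r^2 - 5*r + 4) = (r - 1)*(r + 3)*(r - 4)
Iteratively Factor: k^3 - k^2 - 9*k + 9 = (k - 1)*(k^2 - 9) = (k - 3)*(k - 1)*(k + 3)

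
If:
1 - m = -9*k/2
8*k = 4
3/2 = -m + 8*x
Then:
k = 1/2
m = 13/4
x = 19/32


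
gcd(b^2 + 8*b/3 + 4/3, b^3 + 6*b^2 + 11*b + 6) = b + 2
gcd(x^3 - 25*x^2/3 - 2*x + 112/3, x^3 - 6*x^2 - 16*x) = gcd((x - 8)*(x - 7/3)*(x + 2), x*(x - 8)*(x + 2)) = x^2 - 6*x - 16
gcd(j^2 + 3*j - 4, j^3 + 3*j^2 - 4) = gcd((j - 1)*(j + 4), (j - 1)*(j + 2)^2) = j - 1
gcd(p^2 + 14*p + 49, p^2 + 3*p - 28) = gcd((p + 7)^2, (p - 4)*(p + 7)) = p + 7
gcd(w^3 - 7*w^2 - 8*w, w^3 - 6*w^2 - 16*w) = w^2 - 8*w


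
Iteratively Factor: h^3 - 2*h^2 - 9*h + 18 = (h - 2)*(h^2 - 9) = (h - 3)*(h - 2)*(h + 3)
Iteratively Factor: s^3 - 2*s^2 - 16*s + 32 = (s + 4)*(s^2 - 6*s + 8) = (s - 2)*(s + 4)*(s - 4)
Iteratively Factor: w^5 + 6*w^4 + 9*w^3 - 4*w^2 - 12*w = (w - 1)*(w^4 + 7*w^3 + 16*w^2 + 12*w) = (w - 1)*(w + 2)*(w^3 + 5*w^2 + 6*w) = (w - 1)*(w + 2)^2*(w^2 + 3*w) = w*(w - 1)*(w + 2)^2*(w + 3)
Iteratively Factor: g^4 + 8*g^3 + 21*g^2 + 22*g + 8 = (g + 1)*(g^3 + 7*g^2 + 14*g + 8) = (g + 1)^2*(g^2 + 6*g + 8) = (g + 1)^2*(g + 2)*(g + 4)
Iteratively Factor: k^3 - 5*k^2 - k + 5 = (k + 1)*(k^2 - 6*k + 5) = (k - 5)*(k + 1)*(k - 1)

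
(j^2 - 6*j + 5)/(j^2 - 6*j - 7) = (-j^2 + 6*j - 5)/(-j^2 + 6*j + 7)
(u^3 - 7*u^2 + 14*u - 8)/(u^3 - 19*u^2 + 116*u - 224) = (u^2 - 3*u + 2)/(u^2 - 15*u + 56)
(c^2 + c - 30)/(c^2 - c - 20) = (c + 6)/(c + 4)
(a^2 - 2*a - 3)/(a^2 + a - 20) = (a^2 - 2*a - 3)/(a^2 + a - 20)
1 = 1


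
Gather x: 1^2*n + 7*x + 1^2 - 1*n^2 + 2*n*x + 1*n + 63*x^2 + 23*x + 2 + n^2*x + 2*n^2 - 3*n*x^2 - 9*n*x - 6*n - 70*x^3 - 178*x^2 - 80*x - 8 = n^2 - 4*n - 70*x^3 + x^2*(-3*n - 115) + x*(n^2 - 7*n - 50) - 5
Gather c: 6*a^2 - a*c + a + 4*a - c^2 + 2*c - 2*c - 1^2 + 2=6*a^2 - a*c + 5*a - c^2 + 1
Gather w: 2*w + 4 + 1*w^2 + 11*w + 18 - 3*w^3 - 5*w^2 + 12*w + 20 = -3*w^3 - 4*w^2 + 25*w + 42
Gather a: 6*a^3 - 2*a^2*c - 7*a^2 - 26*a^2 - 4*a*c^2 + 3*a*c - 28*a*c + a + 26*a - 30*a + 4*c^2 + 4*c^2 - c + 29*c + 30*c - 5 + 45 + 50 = 6*a^3 + a^2*(-2*c - 33) + a*(-4*c^2 - 25*c - 3) + 8*c^2 + 58*c + 90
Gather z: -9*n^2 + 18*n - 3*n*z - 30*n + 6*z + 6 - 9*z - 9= -9*n^2 - 12*n + z*(-3*n - 3) - 3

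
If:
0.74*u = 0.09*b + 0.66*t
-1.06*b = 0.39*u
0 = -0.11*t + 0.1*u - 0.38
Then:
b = 4.85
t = -15.43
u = -13.17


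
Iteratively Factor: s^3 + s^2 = (s)*(s^2 + s) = s*(s + 1)*(s)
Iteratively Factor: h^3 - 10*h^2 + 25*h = (h)*(h^2 - 10*h + 25) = h*(h - 5)*(h - 5)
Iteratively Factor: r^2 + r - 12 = (r - 3)*(r + 4)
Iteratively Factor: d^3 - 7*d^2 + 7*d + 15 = (d - 5)*(d^2 - 2*d - 3) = (d - 5)*(d + 1)*(d - 3)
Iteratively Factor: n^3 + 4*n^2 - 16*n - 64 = (n + 4)*(n^2 - 16) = (n - 4)*(n + 4)*(n + 4)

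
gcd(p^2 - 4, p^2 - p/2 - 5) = p + 2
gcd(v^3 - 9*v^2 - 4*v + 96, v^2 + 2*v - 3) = v + 3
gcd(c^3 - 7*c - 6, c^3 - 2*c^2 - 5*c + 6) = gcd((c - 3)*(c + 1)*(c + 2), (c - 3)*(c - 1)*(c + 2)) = c^2 - c - 6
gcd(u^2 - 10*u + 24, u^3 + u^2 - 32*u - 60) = u - 6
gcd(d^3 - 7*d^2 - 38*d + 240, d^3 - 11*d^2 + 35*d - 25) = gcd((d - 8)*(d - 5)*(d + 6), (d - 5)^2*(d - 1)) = d - 5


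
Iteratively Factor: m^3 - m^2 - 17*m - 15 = (m + 3)*(m^2 - 4*m - 5) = (m - 5)*(m + 3)*(m + 1)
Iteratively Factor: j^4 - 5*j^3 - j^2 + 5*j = (j)*(j^3 - 5*j^2 - j + 5) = j*(j + 1)*(j^2 - 6*j + 5) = j*(j - 5)*(j + 1)*(j - 1)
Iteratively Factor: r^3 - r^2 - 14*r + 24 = (r - 2)*(r^2 + r - 12) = (r - 3)*(r - 2)*(r + 4)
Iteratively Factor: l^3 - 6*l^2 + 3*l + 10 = (l + 1)*(l^2 - 7*l + 10) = (l - 5)*(l + 1)*(l - 2)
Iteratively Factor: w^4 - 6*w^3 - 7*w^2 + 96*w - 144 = (w - 4)*(w^3 - 2*w^2 - 15*w + 36) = (w - 4)*(w - 3)*(w^2 + w - 12) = (w - 4)*(w - 3)^2*(w + 4)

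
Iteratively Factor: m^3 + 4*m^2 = (m + 4)*(m^2) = m*(m + 4)*(m)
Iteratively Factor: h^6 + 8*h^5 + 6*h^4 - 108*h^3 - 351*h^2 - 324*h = (h + 3)*(h^5 + 5*h^4 - 9*h^3 - 81*h^2 - 108*h) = (h - 4)*(h + 3)*(h^4 + 9*h^3 + 27*h^2 + 27*h) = h*(h - 4)*(h + 3)*(h^3 + 9*h^2 + 27*h + 27) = h*(h - 4)*(h + 3)^2*(h^2 + 6*h + 9) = h*(h - 4)*(h + 3)^3*(h + 3)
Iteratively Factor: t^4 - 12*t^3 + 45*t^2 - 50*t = (t - 2)*(t^3 - 10*t^2 + 25*t) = (t - 5)*(t - 2)*(t^2 - 5*t) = (t - 5)^2*(t - 2)*(t)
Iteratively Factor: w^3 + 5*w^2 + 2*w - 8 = (w + 2)*(w^2 + 3*w - 4) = (w - 1)*(w + 2)*(w + 4)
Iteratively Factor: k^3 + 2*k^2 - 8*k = (k)*(k^2 + 2*k - 8) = k*(k + 4)*(k - 2)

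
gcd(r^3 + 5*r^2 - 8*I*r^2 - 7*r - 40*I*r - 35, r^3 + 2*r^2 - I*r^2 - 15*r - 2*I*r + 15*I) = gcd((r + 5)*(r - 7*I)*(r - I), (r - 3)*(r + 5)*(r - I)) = r^2 + r*(5 - I) - 5*I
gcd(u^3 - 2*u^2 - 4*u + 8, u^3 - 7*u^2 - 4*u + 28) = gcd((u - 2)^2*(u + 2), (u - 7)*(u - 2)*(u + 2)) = u^2 - 4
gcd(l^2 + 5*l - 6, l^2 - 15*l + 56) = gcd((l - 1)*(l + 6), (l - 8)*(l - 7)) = 1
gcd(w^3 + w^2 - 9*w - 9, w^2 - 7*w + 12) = w - 3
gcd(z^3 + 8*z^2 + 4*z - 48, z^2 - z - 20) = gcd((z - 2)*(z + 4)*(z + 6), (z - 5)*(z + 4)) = z + 4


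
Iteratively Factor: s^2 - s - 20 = (s - 5)*(s + 4)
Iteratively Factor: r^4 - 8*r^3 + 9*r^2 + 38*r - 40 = (r - 1)*(r^3 - 7*r^2 + 2*r + 40) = (r - 5)*(r - 1)*(r^2 - 2*r - 8) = (r - 5)*(r - 4)*(r - 1)*(r + 2)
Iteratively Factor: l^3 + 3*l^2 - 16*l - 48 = (l - 4)*(l^2 + 7*l + 12) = (l - 4)*(l + 3)*(l + 4)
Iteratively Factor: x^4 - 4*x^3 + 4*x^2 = (x - 2)*(x^3 - 2*x^2) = x*(x - 2)*(x^2 - 2*x) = x*(x - 2)^2*(x)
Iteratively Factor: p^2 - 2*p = (p - 2)*(p)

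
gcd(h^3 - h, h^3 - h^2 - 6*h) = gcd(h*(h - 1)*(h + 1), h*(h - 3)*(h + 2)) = h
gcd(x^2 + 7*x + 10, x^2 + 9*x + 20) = x + 5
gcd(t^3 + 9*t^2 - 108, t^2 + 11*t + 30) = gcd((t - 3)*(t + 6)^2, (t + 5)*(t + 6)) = t + 6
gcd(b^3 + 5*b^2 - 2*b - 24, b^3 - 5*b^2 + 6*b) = b - 2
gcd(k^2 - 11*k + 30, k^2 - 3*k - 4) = 1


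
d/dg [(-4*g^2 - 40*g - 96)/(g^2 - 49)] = 8*(5*g^2 + 73*g + 245)/(g^4 - 98*g^2 + 2401)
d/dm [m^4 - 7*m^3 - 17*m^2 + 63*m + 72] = 4*m^3 - 21*m^2 - 34*m + 63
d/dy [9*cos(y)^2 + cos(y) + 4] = -(18*cos(y) + 1)*sin(y)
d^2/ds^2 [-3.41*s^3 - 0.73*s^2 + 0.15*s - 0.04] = -20.46*s - 1.46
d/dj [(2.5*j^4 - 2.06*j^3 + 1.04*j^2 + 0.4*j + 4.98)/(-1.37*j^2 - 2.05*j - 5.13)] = (-6.85*j^5 - 12.5528*j^4 - 42.854*j^3 + 30.1194*j^2 + 2.9748*j + 8.157)/(1.8769*j^4 + 5.617*j^3 + 18.2587*j^2 + 21.033*j + 26.3169)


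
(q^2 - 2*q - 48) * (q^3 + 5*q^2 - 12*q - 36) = q^5 + 3*q^4 - 70*q^3 - 252*q^2 + 648*q + 1728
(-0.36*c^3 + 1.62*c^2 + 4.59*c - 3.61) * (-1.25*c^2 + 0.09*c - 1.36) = 0.45*c^5 - 2.0574*c^4 - 5.1021*c^3 + 2.7224*c^2 - 6.5673*c + 4.9096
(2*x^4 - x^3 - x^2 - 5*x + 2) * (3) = 6*x^4 - 3*x^3 - 3*x^2 - 15*x + 6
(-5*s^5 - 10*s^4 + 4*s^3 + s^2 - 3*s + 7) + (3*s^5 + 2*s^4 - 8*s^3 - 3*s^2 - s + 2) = -2*s^5 - 8*s^4 - 4*s^3 - 2*s^2 - 4*s + 9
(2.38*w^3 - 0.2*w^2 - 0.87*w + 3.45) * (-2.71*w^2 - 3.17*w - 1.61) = -6.4498*w^5 - 7.0026*w^4 - 0.8401*w^3 - 6.2696*w^2 - 9.5358*w - 5.5545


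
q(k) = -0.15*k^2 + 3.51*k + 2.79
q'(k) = 3.51 - 0.3*k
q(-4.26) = -14.88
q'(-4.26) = 4.79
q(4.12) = 14.71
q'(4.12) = 2.27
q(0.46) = 4.37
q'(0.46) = 3.37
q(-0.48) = 1.07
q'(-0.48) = 3.65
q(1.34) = 7.22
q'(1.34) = 3.11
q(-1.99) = -4.79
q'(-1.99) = 4.11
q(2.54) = 10.74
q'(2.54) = 2.75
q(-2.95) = -8.87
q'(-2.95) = 4.40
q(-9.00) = -40.95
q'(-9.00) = 6.21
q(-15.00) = -83.61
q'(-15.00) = 8.01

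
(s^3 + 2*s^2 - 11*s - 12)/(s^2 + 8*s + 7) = (s^2 + s - 12)/(s + 7)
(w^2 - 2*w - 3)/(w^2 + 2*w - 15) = (w + 1)/(w + 5)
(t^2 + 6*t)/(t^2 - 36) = t/(t - 6)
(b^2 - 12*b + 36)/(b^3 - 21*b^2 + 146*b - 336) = (b - 6)/(b^2 - 15*b + 56)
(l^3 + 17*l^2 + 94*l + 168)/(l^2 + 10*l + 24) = l + 7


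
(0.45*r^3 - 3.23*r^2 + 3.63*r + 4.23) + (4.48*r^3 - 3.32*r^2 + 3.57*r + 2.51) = 4.93*r^3 - 6.55*r^2 + 7.2*r + 6.74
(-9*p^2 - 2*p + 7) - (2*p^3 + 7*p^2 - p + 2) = -2*p^3 - 16*p^2 - p + 5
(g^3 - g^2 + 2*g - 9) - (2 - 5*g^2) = g^3 + 4*g^2 + 2*g - 11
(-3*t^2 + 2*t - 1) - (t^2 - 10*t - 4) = -4*t^2 + 12*t + 3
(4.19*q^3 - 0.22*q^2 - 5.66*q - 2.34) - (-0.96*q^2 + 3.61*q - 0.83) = 4.19*q^3 + 0.74*q^2 - 9.27*q - 1.51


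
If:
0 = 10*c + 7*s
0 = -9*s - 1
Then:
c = 7/90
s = -1/9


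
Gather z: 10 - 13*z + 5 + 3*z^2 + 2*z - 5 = 3*z^2 - 11*z + 10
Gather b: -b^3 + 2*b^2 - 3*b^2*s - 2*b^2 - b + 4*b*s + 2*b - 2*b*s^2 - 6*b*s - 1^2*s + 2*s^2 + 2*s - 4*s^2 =-b^3 - 3*b^2*s + b*(-2*s^2 - 2*s + 1) - 2*s^2 + s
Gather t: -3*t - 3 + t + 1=-2*t - 2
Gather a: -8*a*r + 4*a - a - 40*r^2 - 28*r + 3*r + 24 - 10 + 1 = a*(3 - 8*r) - 40*r^2 - 25*r + 15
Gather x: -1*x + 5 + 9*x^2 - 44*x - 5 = 9*x^2 - 45*x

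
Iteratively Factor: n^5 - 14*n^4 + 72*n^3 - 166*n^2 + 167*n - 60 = (n - 1)*(n^4 - 13*n^3 + 59*n^2 - 107*n + 60) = (n - 3)*(n - 1)*(n^3 - 10*n^2 + 29*n - 20) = (n - 4)*(n - 3)*(n - 1)*(n^2 - 6*n + 5) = (n - 5)*(n - 4)*(n - 3)*(n - 1)*(n - 1)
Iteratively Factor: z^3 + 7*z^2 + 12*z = (z)*(z^2 + 7*z + 12) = z*(z + 3)*(z + 4)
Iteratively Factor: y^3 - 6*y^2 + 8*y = (y - 2)*(y^2 - 4*y) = (y - 4)*(y - 2)*(y)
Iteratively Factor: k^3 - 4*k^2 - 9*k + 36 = (k - 4)*(k^2 - 9) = (k - 4)*(k + 3)*(k - 3)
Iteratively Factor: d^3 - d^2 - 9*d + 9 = (d + 3)*(d^2 - 4*d + 3) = (d - 3)*(d + 3)*(d - 1)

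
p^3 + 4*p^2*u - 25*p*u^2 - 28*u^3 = (p - 4*u)*(p + u)*(p + 7*u)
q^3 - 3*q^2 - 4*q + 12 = (q - 3)*(q - 2)*(q + 2)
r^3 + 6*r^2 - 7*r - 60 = (r - 3)*(r + 4)*(r + 5)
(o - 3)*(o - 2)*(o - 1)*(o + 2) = o^4 - 4*o^3 - o^2 + 16*o - 12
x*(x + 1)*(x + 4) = x^3 + 5*x^2 + 4*x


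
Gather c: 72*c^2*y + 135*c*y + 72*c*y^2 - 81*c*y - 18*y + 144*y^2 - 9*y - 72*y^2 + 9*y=72*c^2*y + c*(72*y^2 + 54*y) + 72*y^2 - 18*y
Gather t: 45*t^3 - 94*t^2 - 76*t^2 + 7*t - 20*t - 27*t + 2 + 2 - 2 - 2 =45*t^3 - 170*t^2 - 40*t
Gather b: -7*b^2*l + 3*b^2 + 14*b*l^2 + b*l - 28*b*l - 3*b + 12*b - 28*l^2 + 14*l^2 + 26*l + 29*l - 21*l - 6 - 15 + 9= b^2*(3 - 7*l) + b*(14*l^2 - 27*l + 9) - 14*l^2 + 34*l - 12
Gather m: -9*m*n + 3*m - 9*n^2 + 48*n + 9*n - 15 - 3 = m*(3 - 9*n) - 9*n^2 + 57*n - 18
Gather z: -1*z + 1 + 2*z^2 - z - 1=2*z^2 - 2*z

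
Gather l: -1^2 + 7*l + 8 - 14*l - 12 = -7*l - 5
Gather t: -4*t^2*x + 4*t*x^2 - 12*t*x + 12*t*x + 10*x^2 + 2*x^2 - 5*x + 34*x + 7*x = -4*t^2*x + 4*t*x^2 + 12*x^2 + 36*x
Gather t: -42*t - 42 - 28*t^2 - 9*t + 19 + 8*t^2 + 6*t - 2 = -20*t^2 - 45*t - 25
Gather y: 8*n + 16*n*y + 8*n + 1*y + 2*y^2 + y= 16*n + 2*y^2 + y*(16*n + 2)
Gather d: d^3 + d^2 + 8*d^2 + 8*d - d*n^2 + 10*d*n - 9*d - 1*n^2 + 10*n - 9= d^3 + 9*d^2 + d*(-n^2 + 10*n - 1) - n^2 + 10*n - 9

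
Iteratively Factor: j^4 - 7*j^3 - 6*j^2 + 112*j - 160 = (j - 4)*(j^3 - 3*j^2 - 18*j + 40) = (j - 4)*(j - 2)*(j^2 - j - 20) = (j - 4)*(j - 2)*(j + 4)*(j - 5)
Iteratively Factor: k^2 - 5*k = (k)*(k - 5)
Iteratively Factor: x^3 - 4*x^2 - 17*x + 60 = (x - 3)*(x^2 - x - 20) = (x - 3)*(x + 4)*(x - 5)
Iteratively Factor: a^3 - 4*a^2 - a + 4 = (a - 1)*(a^2 - 3*a - 4) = (a - 1)*(a + 1)*(a - 4)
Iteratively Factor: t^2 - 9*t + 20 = (t - 5)*(t - 4)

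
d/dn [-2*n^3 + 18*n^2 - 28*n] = -6*n^2 + 36*n - 28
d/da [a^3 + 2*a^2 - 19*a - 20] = 3*a^2 + 4*a - 19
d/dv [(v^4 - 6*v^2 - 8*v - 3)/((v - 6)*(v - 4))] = 2*(v^5 - 15*v^4 + 48*v^3 + 34*v^2 - 141*v - 111)/(v^4 - 20*v^3 + 148*v^2 - 480*v + 576)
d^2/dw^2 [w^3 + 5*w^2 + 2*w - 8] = 6*w + 10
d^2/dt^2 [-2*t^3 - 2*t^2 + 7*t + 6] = -12*t - 4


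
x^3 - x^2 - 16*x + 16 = (x - 4)*(x - 1)*(x + 4)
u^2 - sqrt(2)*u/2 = u*(u - sqrt(2)/2)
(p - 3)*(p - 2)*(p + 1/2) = p^3 - 9*p^2/2 + 7*p/2 + 3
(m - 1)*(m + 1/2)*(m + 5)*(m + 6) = m^4 + 21*m^3/2 + 24*m^2 - 41*m/2 - 15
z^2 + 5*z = z*(z + 5)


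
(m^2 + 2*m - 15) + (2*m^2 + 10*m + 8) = 3*m^2 + 12*m - 7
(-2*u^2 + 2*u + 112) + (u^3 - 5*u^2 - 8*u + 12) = u^3 - 7*u^2 - 6*u + 124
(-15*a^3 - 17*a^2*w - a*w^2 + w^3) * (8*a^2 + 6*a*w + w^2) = -120*a^5 - 226*a^4*w - 125*a^3*w^2 - 15*a^2*w^3 + 5*a*w^4 + w^5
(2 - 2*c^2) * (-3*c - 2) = 6*c^3 + 4*c^2 - 6*c - 4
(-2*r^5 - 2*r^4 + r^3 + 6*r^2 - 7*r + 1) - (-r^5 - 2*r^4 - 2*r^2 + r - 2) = -r^5 + r^3 + 8*r^2 - 8*r + 3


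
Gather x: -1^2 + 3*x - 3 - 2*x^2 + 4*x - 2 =-2*x^2 + 7*x - 6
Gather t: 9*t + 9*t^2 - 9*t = 9*t^2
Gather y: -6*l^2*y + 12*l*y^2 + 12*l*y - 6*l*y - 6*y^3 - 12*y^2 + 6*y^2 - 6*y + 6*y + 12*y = -6*y^3 + y^2*(12*l - 6) + y*(-6*l^2 + 6*l + 12)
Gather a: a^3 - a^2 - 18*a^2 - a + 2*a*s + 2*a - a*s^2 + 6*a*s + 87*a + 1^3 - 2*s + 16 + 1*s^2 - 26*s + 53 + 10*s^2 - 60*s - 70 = a^3 - 19*a^2 + a*(-s^2 + 8*s + 88) + 11*s^2 - 88*s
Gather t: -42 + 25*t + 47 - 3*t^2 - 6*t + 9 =-3*t^2 + 19*t + 14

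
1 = 1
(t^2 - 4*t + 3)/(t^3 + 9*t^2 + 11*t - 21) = (t - 3)/(t^2 + 10*t + 21)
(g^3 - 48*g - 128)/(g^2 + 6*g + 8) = (g^2 - 4*g - 32)/(g + 2)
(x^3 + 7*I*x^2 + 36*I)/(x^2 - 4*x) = (x^3 + 7*I*x^2 + 36*I)/(x*(x - 4))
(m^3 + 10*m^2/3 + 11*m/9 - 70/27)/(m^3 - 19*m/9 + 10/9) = (m + 7/3)/(m - 1)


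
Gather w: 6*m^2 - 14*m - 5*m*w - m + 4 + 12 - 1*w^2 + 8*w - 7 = 6*m^2 - 15*m - w^2 + w*(8 - 5*m) + 9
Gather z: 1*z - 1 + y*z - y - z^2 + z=-y - z^2 + z*(y + 2) - 1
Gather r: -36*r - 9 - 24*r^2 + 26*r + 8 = -24*r^2 - 10*r - 1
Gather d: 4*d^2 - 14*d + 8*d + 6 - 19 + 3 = 4*d^2 - 6*d - 10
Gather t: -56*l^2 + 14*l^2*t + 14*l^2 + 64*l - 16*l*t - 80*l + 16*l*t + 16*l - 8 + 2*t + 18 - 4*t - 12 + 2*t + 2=14*l^2*t - 42*l^2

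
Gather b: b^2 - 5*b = b^2 - 5*b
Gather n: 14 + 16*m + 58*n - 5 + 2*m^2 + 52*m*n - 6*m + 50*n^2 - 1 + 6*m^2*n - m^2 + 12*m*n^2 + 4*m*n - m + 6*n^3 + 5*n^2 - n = m^2 + 9*m + 6*n^3 + n^2*(12*m + 55) + n*(6*m^2 + 56*m + 57) + 8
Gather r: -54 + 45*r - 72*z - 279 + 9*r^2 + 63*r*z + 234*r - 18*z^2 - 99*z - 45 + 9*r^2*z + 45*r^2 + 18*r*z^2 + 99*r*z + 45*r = r^2*(9*z + 54) + r*(18*z^2 + 162*z + 324) - 18*z^2 - 171*z - 378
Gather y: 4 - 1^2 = 3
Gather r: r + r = 2*r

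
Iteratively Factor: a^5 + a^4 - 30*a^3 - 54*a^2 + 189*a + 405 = (a + 3)*(a^4 - 2*a^3 - 24*a^2 + 18*a + 135) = (a + 3)^2*(a^3 - 5*a^2 - 9*a + 45) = (a - 5)*(a + 3)^2*(a^2 - 9) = (a - 5)*(a + 3)^3*(a - 3)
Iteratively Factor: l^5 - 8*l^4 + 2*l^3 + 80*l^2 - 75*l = (l)*(l^4 - 8*l^3 + 2*l^2 + 80*l - 75) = l*(l - 5)*(l^3 - 3*l^2 - 13*l + 15) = l*(l - 5)^2*(l^2 + 2*l - 3) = l*(l - 5)^2*(l - 1)*(l + 3)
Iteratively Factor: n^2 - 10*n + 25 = (n - 5)*(n - 5)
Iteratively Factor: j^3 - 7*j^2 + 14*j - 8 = (j - 4)*(j^2 - 3*j + 2) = (j - 4)*(j - 2)*(j - 1)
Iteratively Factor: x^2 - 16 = (x + 4)*(x - 4)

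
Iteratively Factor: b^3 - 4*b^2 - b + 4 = (b - 1)*(b^2 - 3*b - 4) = (b - 4)*(b - 1)*(b + 1)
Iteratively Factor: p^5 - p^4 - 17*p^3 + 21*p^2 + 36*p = (p + 4)*(p^4 - 5*p^3 + 3*p^2 + 9*p) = (p - 3)*(p + 4)*(p^3 - 2*p^2 - 3*p) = (p - 3)*(p + 1)*(p + 4)*(p^2 - 3*p) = p*(p - 3)*(p + 1)*(p + 4)*(p - 3)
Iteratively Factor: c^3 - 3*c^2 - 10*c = (c + 2)*(c^2 - 5*c) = (c - 5)*(c + 2)*(c)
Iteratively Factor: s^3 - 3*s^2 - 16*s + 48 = (s - 4)*(s^2 + s - 12) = (s - 4)*(s - 3)*(s + 4)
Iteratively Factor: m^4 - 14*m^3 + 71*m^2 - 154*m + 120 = (m - 5)*(m^3 - 9*m^2 + 26*m - 24) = (m - 5)*(m - 3)*(m^2 - 6*m + 8) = (m - 5)*(m - 4)*(m - 3)*(m - 2)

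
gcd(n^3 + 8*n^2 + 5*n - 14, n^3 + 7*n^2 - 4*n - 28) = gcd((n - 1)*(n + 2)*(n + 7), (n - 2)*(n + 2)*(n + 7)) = n^2 + 9*n + 14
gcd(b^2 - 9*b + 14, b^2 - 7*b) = b - 7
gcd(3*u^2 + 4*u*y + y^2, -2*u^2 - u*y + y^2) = u + y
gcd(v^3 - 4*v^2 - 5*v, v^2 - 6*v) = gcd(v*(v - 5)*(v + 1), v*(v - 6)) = v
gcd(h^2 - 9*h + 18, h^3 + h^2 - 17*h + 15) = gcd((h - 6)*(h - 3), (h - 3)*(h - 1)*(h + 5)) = h - 3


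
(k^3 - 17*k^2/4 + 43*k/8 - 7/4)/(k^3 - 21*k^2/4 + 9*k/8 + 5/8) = (4*k^2 - 15*k + 14)/(4*k^2 - 19*k - 5)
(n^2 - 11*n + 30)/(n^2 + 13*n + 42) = (n^2 - 11*n + 30)/(n^2 + 13*n + 42)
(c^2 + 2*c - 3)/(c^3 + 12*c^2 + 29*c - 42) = (c + 3)/(c^2 + 13*c + 42)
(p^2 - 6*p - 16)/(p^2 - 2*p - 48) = (p + 2)/(p + 6)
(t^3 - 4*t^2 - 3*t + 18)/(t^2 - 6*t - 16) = (t^2 - 6*t + 9)/(t - 8)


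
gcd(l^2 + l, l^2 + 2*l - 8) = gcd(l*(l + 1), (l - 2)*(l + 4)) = 1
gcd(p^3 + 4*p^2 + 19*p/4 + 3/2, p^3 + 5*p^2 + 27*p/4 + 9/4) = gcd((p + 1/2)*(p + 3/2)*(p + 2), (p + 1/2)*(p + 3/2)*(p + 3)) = p^2 + 2*p + 3/4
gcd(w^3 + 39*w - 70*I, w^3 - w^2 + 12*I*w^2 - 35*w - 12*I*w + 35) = w + 7*I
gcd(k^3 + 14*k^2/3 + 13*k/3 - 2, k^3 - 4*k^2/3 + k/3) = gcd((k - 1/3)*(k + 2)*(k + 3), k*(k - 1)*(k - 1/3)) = k - 1/3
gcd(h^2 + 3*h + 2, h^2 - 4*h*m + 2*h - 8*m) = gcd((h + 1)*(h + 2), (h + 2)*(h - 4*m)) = h + 2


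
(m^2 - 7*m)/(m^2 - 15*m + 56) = m/(m - 8)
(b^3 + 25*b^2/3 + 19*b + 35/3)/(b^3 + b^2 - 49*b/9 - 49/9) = 3*(b + 5)/(3*b - 7)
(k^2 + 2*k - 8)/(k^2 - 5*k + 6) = (k + 4)/(k - 3)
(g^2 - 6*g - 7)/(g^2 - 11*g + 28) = (g + 1)/(g - 4)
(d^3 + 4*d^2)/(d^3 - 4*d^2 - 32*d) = d/(d - 8)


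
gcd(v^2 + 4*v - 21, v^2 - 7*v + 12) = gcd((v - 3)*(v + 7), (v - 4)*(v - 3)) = v - 3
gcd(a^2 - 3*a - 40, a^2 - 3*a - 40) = a^2 - 3*a - 40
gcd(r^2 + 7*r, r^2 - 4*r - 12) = 1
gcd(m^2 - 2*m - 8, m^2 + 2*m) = m + 2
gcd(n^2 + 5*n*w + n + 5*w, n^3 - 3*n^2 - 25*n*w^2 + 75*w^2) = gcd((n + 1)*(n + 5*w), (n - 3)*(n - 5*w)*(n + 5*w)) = n + 5*w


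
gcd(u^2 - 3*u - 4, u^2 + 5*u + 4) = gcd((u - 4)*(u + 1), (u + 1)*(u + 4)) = u + 1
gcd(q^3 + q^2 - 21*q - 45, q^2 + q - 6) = q + 3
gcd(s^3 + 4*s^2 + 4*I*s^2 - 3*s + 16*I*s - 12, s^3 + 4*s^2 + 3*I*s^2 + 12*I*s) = s^2 + s*(4 + 3*I) + 12*I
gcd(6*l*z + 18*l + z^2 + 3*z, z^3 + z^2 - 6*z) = z + 3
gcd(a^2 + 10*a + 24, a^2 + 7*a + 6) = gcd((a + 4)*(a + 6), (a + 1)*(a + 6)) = a + 6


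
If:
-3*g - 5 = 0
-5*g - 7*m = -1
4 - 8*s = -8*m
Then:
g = -5/3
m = 4/3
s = 11/6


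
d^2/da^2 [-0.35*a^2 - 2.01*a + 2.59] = -0.700000000000000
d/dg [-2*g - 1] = -2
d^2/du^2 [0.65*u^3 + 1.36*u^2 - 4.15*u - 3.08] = 3.9*u + 2.72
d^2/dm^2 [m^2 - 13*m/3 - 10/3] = 2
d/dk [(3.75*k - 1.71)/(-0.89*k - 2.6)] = (-10.031991*k - 29.30694)/(0.89*k + 2.6)^3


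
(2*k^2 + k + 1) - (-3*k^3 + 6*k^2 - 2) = 3*k^3 - 4*k^2 + k + 3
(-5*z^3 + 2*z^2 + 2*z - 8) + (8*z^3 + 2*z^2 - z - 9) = 3*z^3 + 4*z^2 + z - 17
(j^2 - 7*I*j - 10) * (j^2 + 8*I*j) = j^4 + I*j^3 + 46*j^2 - 80*I*j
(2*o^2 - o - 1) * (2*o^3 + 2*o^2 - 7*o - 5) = 4*o^5 + 2*o^4 - 18*o^3 - 5*o^2 + 12*o + 5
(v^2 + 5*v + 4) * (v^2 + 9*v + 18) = v^4 + 14*v^3 + 67*v^2 + 126*v + 72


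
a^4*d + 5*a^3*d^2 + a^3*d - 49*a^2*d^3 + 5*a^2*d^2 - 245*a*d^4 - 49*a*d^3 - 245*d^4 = (a - 7*d)*(a + 5*d)*(a + 7*d)*(a*d + d)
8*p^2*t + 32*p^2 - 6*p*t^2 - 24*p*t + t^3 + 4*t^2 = (-4*p + t)*(-2*p + t)*(t + 4)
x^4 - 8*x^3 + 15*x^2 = x^2*(x - 5)*(x - 3)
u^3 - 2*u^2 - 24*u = u*(u - 6)*(u + 4)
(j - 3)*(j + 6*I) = j^2 - 3*j + 6*I*j - 18*I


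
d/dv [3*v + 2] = 3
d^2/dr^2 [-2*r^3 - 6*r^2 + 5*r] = -12*r - 12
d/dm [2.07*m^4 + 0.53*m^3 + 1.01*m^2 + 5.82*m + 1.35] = 8.28*m^3 + 1.59*m^2 + 2.02*m + 5.82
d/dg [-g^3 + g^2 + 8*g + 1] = -3*g^2 + 2*g + 8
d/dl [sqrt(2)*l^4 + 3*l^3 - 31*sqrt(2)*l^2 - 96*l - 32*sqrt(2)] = 4*sqrt(2)*l^3 + 9*l^2 - 62*sqrt(2)*l - 96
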